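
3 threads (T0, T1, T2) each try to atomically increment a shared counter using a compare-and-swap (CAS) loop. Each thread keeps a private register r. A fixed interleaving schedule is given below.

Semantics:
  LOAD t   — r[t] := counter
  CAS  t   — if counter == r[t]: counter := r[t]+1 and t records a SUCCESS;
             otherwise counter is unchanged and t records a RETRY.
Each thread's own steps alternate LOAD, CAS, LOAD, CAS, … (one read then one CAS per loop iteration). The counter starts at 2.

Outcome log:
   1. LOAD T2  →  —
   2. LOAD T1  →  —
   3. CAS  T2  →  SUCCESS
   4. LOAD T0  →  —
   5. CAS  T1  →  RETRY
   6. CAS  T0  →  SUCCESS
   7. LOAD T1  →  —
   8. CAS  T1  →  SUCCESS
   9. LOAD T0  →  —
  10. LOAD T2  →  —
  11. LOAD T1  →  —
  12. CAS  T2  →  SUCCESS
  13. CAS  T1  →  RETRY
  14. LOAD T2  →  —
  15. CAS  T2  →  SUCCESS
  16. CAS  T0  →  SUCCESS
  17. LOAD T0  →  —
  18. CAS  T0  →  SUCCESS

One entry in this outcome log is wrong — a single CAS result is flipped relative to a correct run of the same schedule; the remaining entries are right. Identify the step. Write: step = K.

Re-executing:
T2 LOAD — after: cnt=2, r=2 — load
T1 LOAD — after: cnt=2, r=2 — load
T2 CAS — after: cnt=3, r=2 — ok
T0 LOAD — after: cnt=3, r=3 — load
T1 CAS — after: cnt=3, r=2 — retry
T0 CAS — after: cnt=4, r=3 — ok
T1 LOAD — after: cnt=4, r=4 — load
T1 CAS — after: cnt=5, r=4 — ok
T0 LOAD — after: cnt=5, r=5 — load
T2 LOAD — after: cnt=5, r=5 — load
T1 LOAD — after: cnt=5, r=5 — load
T2 CAS — after: cnt=6, r=5 — ok
T1 CAS — after: cnt=6, r=5 — retry
T2 LOAD — after: cnt=6, r=6 — load
T2 CAS — after: cnt=7, r=6 — ok
T0 CAS — after: cnt=7, r=5 — retry
T0 LOAD — after: cnt=7, r=7 — load
T0 CAS — after: cnt=8, r=7 — ok
Log disagrees first at step 16.

step = 16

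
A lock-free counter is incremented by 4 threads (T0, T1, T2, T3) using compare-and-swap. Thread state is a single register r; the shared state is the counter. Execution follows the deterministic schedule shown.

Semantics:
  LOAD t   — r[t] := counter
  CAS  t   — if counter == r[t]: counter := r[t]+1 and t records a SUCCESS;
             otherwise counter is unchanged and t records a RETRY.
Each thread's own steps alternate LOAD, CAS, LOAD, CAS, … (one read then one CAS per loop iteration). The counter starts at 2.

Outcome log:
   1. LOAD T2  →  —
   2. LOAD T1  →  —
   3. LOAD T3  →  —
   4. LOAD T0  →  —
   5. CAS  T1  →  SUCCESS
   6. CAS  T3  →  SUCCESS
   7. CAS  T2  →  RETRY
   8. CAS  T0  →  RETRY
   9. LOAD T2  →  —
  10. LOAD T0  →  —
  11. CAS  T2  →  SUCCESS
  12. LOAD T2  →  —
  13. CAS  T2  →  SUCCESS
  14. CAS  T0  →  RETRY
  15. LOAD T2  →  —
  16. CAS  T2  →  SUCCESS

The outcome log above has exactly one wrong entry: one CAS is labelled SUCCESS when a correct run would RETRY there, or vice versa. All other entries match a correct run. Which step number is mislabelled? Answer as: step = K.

step = 6

Reference trace:
step 1: T2 LOAD ⇒ load; ctr=2 reg=2
step 2: T1 LOAD ⇒ load; ctr=2 reg=2
step 3: T3 LOAD ⇒ load; ctr=2 reg=2
step 4: T0 LOAD ⇒ load; ctr=2 reg=2
step 5: T1 CAS ⇒ ok; ctr=3 reg=2
step 6: T3 CAS ⇒ retry; ctr=3 reg=2
step 7: T2 CAS ⇒ retry; ctr=3 reg=2
step 8: T0 CAS ⇒ retry; ctr=3 reg=2
step 9: T2 LOAD ⇒ load; ctr=3 reg=3
step 10: T0 LOAD ⇒ load; ctr=3 reg=3
step 11: T2 CAS ⇒ ok; ctr=4 reg=3
step 12: T2 LOAD ⇒ load; ctr=4 reg=4
step 13: T2 CAS ⇒ ok; ctr=5 reg=4
step 14: T0 CAS ⇒ retry; ctr=5 reg=3
step 15: T2 LOAD ⇒ load; ctr=5 reg=5
step 16: T2 CAS ⇒ ok; ctr=6 reg=5
Flip is step 6.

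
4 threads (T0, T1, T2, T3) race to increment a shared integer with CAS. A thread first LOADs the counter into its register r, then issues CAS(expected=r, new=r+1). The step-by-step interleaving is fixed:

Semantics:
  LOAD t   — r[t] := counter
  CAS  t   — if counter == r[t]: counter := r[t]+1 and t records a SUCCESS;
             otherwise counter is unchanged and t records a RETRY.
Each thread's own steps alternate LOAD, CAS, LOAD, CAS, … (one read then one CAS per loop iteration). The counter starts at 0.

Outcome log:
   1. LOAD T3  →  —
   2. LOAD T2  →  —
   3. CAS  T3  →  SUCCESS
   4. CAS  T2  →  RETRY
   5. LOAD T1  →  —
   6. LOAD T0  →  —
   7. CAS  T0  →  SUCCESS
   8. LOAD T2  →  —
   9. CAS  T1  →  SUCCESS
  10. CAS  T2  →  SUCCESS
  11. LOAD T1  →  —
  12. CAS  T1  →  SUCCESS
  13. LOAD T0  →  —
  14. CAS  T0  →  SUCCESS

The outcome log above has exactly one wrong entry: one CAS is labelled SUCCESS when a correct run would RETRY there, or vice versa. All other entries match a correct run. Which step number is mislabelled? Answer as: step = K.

Correct run:
step 1: T3 LOAD ⇒ load; ctr=0 reg=0
step 2: T2 LOAD ⇒ load; ctr=0 reg=0
step 3: T3 CAS ⇒ ok; ctr=1 reg=0
step 4: T2 CAS ⇒ retry; ctr=1 reg=0
step 5: T1 LOAD ⇒ load; ctr=1 reg=1
step 6: T0 LOAD ⇒ load; ctr=1 reg=1
step 7: T0 CAS ⇒ ok; ctr=2 reg=1
step 8: T2 LOAD ⇒ load; ctr=2 reg=2
step 9: T1 CAS ⇒ retry; ctr=2 reg=1
step 10: T2 CAS ⇒ ok; ctr=3 reg=2
step 11: T1 LOAD ⇒ load; ctr=3 reg=3
step 12: T1 CAS ⇒ ok; ctr=4 reg=3
step 13: T0 LOAD ⇒ load; ctr=4 reg=4
step 14: T0 CAS ⇒ ok; ctr=5 reg=4
Flip is step 9.

step = 9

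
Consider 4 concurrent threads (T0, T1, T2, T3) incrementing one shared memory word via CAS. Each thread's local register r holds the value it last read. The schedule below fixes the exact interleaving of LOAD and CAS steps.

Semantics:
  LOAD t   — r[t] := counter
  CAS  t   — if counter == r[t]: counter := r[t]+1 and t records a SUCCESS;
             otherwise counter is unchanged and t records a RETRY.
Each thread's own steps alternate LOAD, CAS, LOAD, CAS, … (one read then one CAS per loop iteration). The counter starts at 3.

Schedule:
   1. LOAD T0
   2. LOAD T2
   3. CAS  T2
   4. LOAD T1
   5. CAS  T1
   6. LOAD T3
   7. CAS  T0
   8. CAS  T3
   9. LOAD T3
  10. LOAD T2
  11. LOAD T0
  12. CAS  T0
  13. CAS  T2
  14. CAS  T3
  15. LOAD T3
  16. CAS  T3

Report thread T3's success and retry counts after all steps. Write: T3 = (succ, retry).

T3 = (2, 1)

[1] T0.load  rd  (counter 3, T0.r 3)
[2] T2.load  rd  (counter 3, T2.r 3)
[3] T2.cas  hit  (counter 4, T2.r 3)
[4] T1.load  rd  (counter 4, T1.r 4)
[5] T1.cas  hit  (counter 5, T1.r 4)
[6] T3.load  rd  (counter 5, T3.r 5)
[7] T0.cas  miss  (counter 5, T0.r 3)
[8] T3.cas  hit  (counter 6, T3.r 5)
[9] T3.load  rd  (counter 6, T3.r 6)
[10] T2.load  rd  (counter 6, T2.r 6)
[11] T0.load  rd  (counter 6, T0.r 6)
[12] T0.cas  hit  (counter 7, T0.r 6)
[13] T2.cas  miss  (counter 7, T2.r 6)
[14] T3.cas  miss  (counter 7, T3.r 6)
[15] T3.load  rd  (counter 7, T3.r 7)
[16] T3.cas  hit  (counter 8, T3.r 7)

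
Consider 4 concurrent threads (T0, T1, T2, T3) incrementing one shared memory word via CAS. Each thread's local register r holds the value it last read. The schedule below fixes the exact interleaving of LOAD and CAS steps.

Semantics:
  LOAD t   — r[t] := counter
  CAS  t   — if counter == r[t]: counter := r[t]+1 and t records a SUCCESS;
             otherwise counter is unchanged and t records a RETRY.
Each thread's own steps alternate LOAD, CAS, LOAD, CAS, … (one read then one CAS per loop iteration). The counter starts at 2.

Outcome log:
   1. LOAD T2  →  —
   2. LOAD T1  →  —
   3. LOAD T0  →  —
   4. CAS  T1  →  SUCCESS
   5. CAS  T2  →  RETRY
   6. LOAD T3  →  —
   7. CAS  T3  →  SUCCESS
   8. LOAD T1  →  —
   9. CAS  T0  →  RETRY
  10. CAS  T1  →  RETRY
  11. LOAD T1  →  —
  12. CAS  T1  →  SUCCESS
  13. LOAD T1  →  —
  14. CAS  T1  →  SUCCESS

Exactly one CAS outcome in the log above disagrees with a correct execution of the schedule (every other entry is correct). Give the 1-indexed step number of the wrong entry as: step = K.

Re-executing:
1. LOAD T2 → mem=2 r[T2]=2 [LOAD]
2. LOAD T1 → mem=2 r[T1]=2 [LOAD]
3. LOAD T0 → mem=2 r[T0]=2 [LOAD]
4. CAS T1 → mem=3 r[T1]=2 [OK]
5. CAS T2 → mem=3 r[T2]=2 [RETRY]
6. LOAD T3 → mem=3 r[T3]=3 [LOAD]
7. CAS T3 → mem=4 r[T3]=3 [OK]
8. LOAD T1 → mem=4 r[T1]=4 [LOAD]
9. CAS T0 → mem=4 r[T0]=2 [RETRY]
10. CAS T1 → mem=5 r[T1]=4 [OK]
11. LOAD T1 → mem=5 r[T1]=5 [LOAD]
12. CAS T1 → mem=6 r[T1]=5 [OK]
13. LOAD T1 → mem=6 r[T1]=6 [LOAD]
14. CAS T1 → mem=7 r[T1]=6 [OK]
Mismatch at 10.

step = 10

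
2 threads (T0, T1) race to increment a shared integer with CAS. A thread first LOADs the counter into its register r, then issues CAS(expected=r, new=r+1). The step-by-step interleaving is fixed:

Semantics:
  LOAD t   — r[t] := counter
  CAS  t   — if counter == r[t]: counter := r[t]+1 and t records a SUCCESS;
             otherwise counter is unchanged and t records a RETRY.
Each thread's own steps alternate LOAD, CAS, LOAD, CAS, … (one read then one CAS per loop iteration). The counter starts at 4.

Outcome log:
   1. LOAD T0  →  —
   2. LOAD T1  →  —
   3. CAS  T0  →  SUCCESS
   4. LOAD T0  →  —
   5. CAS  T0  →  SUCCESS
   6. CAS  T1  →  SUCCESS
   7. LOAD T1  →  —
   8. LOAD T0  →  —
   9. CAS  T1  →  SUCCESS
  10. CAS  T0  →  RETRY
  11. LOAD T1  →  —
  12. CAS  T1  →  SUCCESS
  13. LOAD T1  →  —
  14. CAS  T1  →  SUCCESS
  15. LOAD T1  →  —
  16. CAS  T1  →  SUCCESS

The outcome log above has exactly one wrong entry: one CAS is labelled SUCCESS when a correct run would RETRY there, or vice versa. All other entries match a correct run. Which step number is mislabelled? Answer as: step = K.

Correct run:
step 1: T0 LOAD ⇒ load; ctr=4 reg=4
step 2: T1 LOAD ⇒ load; ctr=4 reg=4
step 3: T0 CAS ⇒ ok; ctr=5 reg=4
step 4: T0 LOAD ⇒ load; ctr=5 reg=5
step 5: T0 CAS ⇒ ok; ctr=6 reg=5
step 6: T1 CAS ⇒ retry; ctr=6 reg=4
step 7: T1 LOAD ⇒ load; ctr=6 reg=6
step 8: T0 LOAD ⇒ load; ctr=6 reg=6
step 9: T1 CAS ⇒ ok; ctr=7 reg=6
step 10: T0 CAS ⇒ retry; ctr=7 reg=6
step 11: T1 LOAD ⇒ load; ctr=7 reg=7
step 12: T1 CAS ⇒ ok; ctr=8 reg=7
step 13: T1 LOAD ⇒ load; ctr=8 reg=8
step 14: T1 CAS ⇒ ok; ctr=9 reg=8
step 15: T1 LOAD ⇒ load; ctr=9 reg=9
step 16: T1 CAS ⇒ ok; ctr=10 reg=9
Flip is step 6.

step = 6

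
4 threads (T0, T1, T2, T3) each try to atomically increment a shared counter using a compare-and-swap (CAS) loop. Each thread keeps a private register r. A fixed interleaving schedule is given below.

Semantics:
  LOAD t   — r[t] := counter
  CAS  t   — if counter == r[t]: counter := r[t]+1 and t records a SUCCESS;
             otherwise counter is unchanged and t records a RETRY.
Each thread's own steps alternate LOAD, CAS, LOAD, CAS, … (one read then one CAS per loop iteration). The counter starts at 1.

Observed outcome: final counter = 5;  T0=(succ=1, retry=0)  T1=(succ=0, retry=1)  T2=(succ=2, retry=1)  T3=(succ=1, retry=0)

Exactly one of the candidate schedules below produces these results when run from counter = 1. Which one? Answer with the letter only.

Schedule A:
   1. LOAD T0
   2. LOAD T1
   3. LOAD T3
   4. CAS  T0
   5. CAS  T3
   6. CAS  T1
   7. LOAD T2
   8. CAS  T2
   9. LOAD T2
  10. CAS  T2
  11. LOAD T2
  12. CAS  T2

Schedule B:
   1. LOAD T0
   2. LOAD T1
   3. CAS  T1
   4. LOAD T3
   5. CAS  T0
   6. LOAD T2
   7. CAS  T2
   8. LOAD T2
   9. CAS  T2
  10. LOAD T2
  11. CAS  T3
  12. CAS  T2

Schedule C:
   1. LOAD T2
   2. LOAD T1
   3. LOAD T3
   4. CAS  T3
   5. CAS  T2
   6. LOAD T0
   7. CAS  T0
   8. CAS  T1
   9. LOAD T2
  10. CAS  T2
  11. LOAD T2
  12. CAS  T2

Simulating candidate C:
step 1: T2 LOAD ⇒ load; ctr=1 reg=1
step 2: T1 LOAD ⇒ load; ctr=1 reg=1
step 3: T3 LOAD ⇒ load; ctr=1 reg=1
step 4: T3 CAS ⇒ ok; ctr=2 reg=1
step 5: T2 CAS ⇒ retry; ctr=2 reg=1
step 6: T0 LOAD ⇒ load; ctr=2 reg=2
step 7: T0 CAS ⇒ ok; ctr=3 reg=2
step 8: T1 CAS ⇒ retry; ctr=3 reg=1
step 9: T2 LOAD ⇒ load; ctr=3 reg=3
step 10: T2 CAS ⇒ ok; ctr=4 reg=3
step 11: T2 LOAD ⇒ load; ctr=4 reg=4
step 12: T2 CAS ⇒ ok; ctr=5 reg=4

C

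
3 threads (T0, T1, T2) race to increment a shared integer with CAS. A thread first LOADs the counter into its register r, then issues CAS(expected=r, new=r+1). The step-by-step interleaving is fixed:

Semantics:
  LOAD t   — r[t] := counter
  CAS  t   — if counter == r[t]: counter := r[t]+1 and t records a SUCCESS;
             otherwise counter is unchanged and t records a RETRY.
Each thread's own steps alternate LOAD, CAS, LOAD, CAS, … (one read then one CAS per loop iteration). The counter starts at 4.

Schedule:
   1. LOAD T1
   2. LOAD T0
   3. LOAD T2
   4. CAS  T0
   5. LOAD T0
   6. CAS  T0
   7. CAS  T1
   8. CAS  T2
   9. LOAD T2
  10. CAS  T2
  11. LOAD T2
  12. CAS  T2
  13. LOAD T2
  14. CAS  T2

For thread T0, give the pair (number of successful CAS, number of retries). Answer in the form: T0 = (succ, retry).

T0 = (2, 0)

step 1: T1 LOAD ⇒ load; ctr=4 reg=4
step 2: T0 LOAD ⇒ load; ctr=4 reg=4
step 3: T2 LOAD ⇒ load; ctr=4 reg=4
step 4: T0 CAS ⇒ ok; ctr=5 reg=4
step 5: T0 LOAD ⇒ load; ctr=5 reg=5
step 6: T0 CAS ⇒ ok; ctr=6 reg=5
step 7: T1 CAS ⇒ retry; ctr=6 reg=4
step 8: T2 CAS ⇒ retry; ctr=6 reg=4
step 9: T2 LOAD ⇒ load; ctr=6 reg=6
step 10: T2 CAS ⇒ ok; ctr=7 reg=6
step 11: T2 LOAD ⇒ load; ctr=7 reg=7
step 12: T2 CAS ⇒ ok; ctr=8 reg=7
step 13: T2 LOAD ⇒ load; ctr=8 reg=8
step 14: T2 CAS ⇒ ok; ctr=9 reg=8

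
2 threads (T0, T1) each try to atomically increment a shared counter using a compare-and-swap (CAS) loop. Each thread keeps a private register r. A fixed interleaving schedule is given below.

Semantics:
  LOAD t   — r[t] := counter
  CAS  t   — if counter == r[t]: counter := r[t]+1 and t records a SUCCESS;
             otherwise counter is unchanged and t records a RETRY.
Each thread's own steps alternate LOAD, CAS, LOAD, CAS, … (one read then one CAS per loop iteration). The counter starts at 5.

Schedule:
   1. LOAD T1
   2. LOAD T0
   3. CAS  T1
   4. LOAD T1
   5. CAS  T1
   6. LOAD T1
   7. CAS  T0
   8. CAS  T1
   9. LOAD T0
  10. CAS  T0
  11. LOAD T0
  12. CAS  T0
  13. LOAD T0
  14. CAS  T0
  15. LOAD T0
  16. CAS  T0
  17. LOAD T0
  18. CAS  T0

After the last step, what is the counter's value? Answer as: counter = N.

#1 T1 reads 5
#2 T0 reads 5
#3 T1 CAS(5→6) writes; counter now 6
#4 T1 reads 6
#5 T1 CAS(6→7) writes; counter now 7
#6 T1 reads 7
#7 T0 CAS(5→6) fails; counter now 7
#8 T1 CAS(7→8) writes; counter now 8
#9 T0 reads 8
#10 T0 CAS(8→9) writes; counter now 9
#11 T0 reads 9
#12 T0 CAS(9→10) writes; counter now 10
#13 T0 reads 10
#14 T0 CAS(10→11) writes; counter now 11
#15 T0 reads 11
#16 T0 CAS(11→12) writes; counter now 12
#17 T0 reads 12
#18 T0 CAS(12→13) writes; counter now 13

counter = 13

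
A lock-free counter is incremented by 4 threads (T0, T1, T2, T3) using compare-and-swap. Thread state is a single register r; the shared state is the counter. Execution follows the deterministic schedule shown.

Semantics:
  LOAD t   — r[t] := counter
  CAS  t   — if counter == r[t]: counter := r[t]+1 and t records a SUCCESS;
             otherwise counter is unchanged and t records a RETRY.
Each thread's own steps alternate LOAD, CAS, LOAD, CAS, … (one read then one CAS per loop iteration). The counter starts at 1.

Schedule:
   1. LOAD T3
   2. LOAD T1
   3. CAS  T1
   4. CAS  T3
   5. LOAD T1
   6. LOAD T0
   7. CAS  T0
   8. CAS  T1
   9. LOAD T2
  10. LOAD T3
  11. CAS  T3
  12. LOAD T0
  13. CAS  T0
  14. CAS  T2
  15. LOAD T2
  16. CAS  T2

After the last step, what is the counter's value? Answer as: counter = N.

   1) LOAD T3:  M=1  r_T3=1
   2) LOAD T1:  M=1  r_T1=1
   3) CAS  T1:  M=2  r_T1=1 ✓
   4) CAS  T3:  M=2  r_T3=1 ✗
   5) LOAD T1:  M=2  r_T1=2
   6) LOAD T0:  M=2  r_T0=2
   7) CAS  T0:  M=3  r_T0=2 ✓
   8) CAS  T1:  M=3  r_T1=2 ✗
   9) LOAD T2:  M=3  r_T2=3
  10) LOAD T3:  M=3  r_T3=3
  11) CAS  T3:  M=4  r_T3=3 ✓
  12) LOAD T0:  M=4  r_T0=4
  13) CAS  T0:  M=5  r_T0=4 ✓
  14) CAS  T2:  M=5  r_T2=3 ✗
  15) LOAD T2:  M=5  r_T2=5
  16) CAS  T2:  M=6  r_T2=5 ✓

counter = 6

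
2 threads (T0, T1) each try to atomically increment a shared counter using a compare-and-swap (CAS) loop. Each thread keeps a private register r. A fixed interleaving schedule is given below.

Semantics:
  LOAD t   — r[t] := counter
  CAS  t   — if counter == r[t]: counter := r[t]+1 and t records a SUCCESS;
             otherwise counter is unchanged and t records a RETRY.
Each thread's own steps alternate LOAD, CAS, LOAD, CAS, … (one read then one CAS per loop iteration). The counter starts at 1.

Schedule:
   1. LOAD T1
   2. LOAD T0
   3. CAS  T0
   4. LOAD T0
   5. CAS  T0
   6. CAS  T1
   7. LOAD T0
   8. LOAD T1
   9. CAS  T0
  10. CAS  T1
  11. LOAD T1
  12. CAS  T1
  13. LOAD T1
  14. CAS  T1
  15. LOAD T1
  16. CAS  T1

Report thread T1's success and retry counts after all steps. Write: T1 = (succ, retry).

1. LOAD T1 → mem=1 r[T1]=1 [LOAD]
2. LOAD T0 → mem=1 r[T0]=1 [LOAD]
3. CAS T0 → mem=2 r[T0]=1 [OK]
4. LOAD T0 → mem=2 r[T0]=2 [LOAD]
5. CAS T0 → mem=3 r[T0]=2 [OK]
6. CAS T1 → mem=3 r[T1]=1 [RETRY]
7. LOAD T0 → mem=3 r[T0]=3 [LOAD]
8. LOAD T1 → mem=3 r[T1]=3 [LOAD]
9. CAS T0 → mem=4 r[T0]=3 [OK]
10. CAS T1 → mem=4 r[T1]=3 [RETRY]
11. LOAD T1 → mem=4 r[T1]=4 [LOAD]
12. CAS T1 → mem=5 r[T1]=4 [OK]
13. LOAD T1 → mem=5 r[T1]=5 [LOAD]
14. CAS T1 → mem=6 r[T1]=5 [OK]
15. LOAD T1 → mem=6 r[T1]=6 [LOAD]
16. CAS T1 → mem=7 r[T1]=6 [OK]

T1 = (3, 2)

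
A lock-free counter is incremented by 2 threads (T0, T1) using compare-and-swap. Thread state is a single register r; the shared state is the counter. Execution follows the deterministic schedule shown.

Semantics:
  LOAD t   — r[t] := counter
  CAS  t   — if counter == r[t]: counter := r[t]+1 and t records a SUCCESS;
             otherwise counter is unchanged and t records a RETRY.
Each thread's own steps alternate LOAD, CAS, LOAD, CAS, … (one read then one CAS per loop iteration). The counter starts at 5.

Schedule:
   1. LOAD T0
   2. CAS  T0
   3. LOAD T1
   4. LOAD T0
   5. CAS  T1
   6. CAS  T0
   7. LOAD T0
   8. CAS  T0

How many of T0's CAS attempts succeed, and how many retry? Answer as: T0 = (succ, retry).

T0 = (2, 1)

   1) LOAD T0:  M=5  r_T0=5
   2) CAS  T0:  M=6  r_T0=5 ✓
   3) LOAD T1:  M=6  r_T1=6
   4) LOAD T0:  M=6  r_T0=6
   5) CAS  T1:  M=7  r_T1=6 ✓
   6) CAS  T0:  M=7  r_T0=6 ✗
   7) LOAD T0:  M=7  r_T0=7
   8) CAS  T0:  M=8  r_T0=7 ✓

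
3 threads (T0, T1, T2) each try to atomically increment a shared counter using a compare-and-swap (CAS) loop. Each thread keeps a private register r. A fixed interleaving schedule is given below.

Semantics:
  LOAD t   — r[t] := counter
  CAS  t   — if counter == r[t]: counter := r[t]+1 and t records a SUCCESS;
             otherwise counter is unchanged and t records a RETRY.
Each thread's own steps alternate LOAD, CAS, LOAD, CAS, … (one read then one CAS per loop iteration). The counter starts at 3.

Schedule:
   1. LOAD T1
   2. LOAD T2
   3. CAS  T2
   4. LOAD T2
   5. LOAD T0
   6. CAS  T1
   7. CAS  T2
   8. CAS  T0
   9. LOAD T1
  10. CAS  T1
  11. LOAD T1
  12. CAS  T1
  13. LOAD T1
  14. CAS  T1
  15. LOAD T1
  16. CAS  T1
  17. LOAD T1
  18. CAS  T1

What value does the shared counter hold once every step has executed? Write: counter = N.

counter = 10

T1 LOAD — after: cnt=3, r=3 — load
T2 LOAD — after: cnt=3, r=3 — load
T2 CAS — after: cnt=4, r=3 — ok
T2 LOAD — after: cnt=4, r=4 — load
T0 LOAD — after: cnt=4, r=4 — load
T1 CAS — after: cnt=4, r=3 — retry
T2 CAS — after: cnt=5, r=4 — ok
T0 CAS — after: cnt=5, r=4 — retry
T1 LOAD — after: cnt=5, r=5 — load
T1 CAS — after: cnt=6, r=5 — ok
T1 LOAD — after: cnt=6, r=6 — load
T1 CAS — after: cnt=7, r=6 — ok
T1 LOAD — after: cnt=7, r=7 — load
T1 CAS — after: cnt=8, r=7 — ok
T1 LOAD — after: cnt=8, r=8 — load
T1 CAS — after: cnt=9, r=8 — ok
T1 LOAD — after: cnt=9, r=9 — load
T1 CAS — after: cnt=10, r=9 — ok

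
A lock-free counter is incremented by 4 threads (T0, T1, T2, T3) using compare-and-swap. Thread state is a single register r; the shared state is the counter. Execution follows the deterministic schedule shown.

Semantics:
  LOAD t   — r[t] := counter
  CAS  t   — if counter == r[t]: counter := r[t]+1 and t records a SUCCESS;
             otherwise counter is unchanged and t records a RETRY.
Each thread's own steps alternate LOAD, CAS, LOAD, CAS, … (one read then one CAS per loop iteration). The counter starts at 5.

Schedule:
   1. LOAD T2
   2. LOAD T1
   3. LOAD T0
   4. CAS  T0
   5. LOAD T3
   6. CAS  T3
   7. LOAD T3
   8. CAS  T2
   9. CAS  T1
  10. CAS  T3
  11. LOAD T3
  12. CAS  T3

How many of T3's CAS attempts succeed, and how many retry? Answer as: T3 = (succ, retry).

T3 = (3, 0)

step 1: T2 LOAD ⇒ load; ctr=5 reg=5
step 2: T1 LOAD ⇒ load; ctr=5 reg=5
step 3: T0 LOAD ⇒ load; ctr=5 reg=5
step 4: T0 CAS ⇒ ok; ctr=6 reg=5
step 5: T3 LOAD ⇒ load; ctr=6 reg=6
step 6: T3 CAS ⇒ ok; ctr=7 reg=6
step 7: T3 LOAD ⇒ load; ctr=7 reg=7
step 8: T2 CAS ⇒ retry; ctr=7 reg=5
step 9: T1 CAS ⇒ retry; ctr=7 reg=5
step 10: T3 CAS ⇒ ok; ctr=8 reg=7
step 11: T3 LOAD ⇒ load; ctr=8 reg=8
step 12: T3 CAS ⇒ ok; ctr=9 reg=8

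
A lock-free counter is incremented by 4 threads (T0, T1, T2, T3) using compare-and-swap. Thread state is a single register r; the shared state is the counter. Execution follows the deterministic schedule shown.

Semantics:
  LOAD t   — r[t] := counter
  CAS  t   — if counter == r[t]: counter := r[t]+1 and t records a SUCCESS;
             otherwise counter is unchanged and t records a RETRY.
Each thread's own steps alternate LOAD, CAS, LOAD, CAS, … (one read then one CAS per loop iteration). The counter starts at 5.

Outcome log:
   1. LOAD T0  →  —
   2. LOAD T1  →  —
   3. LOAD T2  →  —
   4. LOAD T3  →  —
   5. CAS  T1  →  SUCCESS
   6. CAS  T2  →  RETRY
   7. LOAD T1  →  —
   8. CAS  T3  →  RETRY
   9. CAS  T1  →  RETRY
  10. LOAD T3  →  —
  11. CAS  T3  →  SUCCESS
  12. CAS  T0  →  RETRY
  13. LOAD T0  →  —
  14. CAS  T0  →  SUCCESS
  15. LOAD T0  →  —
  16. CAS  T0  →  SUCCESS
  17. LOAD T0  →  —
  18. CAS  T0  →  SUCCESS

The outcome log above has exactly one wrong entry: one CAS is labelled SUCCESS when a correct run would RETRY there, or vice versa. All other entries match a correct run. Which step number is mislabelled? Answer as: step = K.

Correct run:
   1) LOAD T0:  M=5  r_T0=5
   2) LOAD T1:  M=5  r_T1=5
   3) LOAD T2:  M=5  r_T2=5
   4) LOAD T3:  M=5  r_T3=5
   5) CAS  T1:  M=6  r_T1=5 ✓
   6) CAS  T2:  M=6  r_T2=5 ✗
   7) LOAD T1:  M=6  r_T1=6
   8) CAS  T3:  M=6  r_T3=5 ✗
   9) CAS  T1:  M=7  r_T1=6 ✓
  10) LOAD T3:  M=7  r_T3=7
  11) CAS  T3:  M=8  r_T3=7 ✓
  12) CAS  T0:  M=8  r_T0=5 ✗
  13) LOAD T0:  M=8  r_T0=8
  14) CAS  T0:  M=9  r_T0=8 ✓
  15) LOAD T0:  M=9  r_T0=9
  16) CAS  T0:  M=10  r_T0=9 ✓
  17) LOAD T0:  M=10  r_T0=10
  18) CAS  T0:  M=11  r_T0=10 ✓
Log disagrees first at step 9.

step = 9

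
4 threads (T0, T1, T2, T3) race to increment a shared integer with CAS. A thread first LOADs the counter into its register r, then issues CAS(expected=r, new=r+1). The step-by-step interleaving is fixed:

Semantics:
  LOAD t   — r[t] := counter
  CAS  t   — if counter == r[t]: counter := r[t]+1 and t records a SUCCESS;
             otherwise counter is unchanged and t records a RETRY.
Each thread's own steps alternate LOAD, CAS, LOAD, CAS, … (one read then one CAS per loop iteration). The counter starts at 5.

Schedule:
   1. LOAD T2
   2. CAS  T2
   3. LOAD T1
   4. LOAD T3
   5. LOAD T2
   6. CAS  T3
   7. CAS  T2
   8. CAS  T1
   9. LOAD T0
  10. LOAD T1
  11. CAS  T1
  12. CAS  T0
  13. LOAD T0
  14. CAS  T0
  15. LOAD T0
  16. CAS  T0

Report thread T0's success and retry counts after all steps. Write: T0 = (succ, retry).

#1 T2 reads 5
#2 T2 CAS(5→6) writes; counter now 6
#3 T1 reads 6
#4 T3 reads 6
#5 T2 reads 6
#6 T3 CAS(6→7) writes; counter now 7
#7 T2 CAS(6→7) fails; counter now 7
#8 T1 CAS(6→7) fails; counter now 7
#9 T0 reads 7
#10 T1 reads 7
#11 T1 CAS(7→8) writes; counter now 8
#12 T0 CAS(7→8) fails; counter now 8
#13 T0 reads 8
#14 T0 CAS(8→9) writes; counter now 9
#15 T0 reads 9
#16 T0 CAS(9→10) writes; counter now 10

T0 = (2, 1)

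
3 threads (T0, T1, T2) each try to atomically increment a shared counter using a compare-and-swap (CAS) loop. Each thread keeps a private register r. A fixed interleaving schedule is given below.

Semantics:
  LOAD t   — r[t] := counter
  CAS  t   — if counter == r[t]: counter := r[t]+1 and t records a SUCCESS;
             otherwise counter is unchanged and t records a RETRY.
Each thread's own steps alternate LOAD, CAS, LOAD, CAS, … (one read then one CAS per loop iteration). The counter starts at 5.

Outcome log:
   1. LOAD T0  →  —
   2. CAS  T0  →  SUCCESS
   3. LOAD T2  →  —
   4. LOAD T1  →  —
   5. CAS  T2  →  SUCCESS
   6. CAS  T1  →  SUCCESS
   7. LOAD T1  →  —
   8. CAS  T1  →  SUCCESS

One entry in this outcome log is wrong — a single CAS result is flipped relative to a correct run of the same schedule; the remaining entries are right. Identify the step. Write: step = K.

step = 6

Reference trace:
T0 LOAD — after: cnt=5, r=5 — load
T0 CAS — after: cnt=6, r=5 — ok
T2 LOAD — after: cnt=6, r=6 — load
T1 LOAD — after: cnt=6, r=6 — load
T2 CAS — after: cnt=7, r=6 — ok
T1 CAS — after: cnt=7, r=6 — retry
T1 LOAD — after: cnt=7, r=7 — load
T1 CAS — after: cnt=8, r=7 — ok
Flip is step 6.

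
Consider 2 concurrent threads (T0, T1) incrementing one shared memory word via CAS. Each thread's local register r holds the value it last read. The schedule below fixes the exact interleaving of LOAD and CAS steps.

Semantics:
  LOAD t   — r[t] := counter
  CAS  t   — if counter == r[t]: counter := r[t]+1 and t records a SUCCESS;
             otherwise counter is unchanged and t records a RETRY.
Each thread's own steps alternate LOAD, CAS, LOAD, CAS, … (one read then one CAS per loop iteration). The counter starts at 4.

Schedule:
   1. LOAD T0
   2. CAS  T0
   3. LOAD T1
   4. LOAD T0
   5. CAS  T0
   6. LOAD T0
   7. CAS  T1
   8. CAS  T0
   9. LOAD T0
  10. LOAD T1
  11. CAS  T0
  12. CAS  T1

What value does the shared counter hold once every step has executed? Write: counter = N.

counter = 8

1. LOAD T0 → mem=4 r[T0]=4 [LOAD]
2. CAS T0 → mem=5 r[T0]=4 [OK]
3. LOAD T1 → mem=5 r[T1]=5 [LOAD]
4. LOAD T0 → mem=5 r[T0]=5 [LOAD]
5. CAS T0 → mem=6 r[T0]=5 [OK]
6. LOAD T0 → mem=6 r[T0]=6 [LOAD]
7. CAS T1 → mem=6 r[T1]=5 [RETRY]
8. CAS T0 → mem=7 r[T0]=6 [OK]
9. LOAD T0 → mem=7 r[T0]=7 [LOAD]
10. LOAD T1 → mem=7 r[T1]=7 [LOAD]
11. CAS T0 → mem=8 r[T0]=7 [OK]
12. CAS T1 → mem=8 r[T1]=7 [RETRY]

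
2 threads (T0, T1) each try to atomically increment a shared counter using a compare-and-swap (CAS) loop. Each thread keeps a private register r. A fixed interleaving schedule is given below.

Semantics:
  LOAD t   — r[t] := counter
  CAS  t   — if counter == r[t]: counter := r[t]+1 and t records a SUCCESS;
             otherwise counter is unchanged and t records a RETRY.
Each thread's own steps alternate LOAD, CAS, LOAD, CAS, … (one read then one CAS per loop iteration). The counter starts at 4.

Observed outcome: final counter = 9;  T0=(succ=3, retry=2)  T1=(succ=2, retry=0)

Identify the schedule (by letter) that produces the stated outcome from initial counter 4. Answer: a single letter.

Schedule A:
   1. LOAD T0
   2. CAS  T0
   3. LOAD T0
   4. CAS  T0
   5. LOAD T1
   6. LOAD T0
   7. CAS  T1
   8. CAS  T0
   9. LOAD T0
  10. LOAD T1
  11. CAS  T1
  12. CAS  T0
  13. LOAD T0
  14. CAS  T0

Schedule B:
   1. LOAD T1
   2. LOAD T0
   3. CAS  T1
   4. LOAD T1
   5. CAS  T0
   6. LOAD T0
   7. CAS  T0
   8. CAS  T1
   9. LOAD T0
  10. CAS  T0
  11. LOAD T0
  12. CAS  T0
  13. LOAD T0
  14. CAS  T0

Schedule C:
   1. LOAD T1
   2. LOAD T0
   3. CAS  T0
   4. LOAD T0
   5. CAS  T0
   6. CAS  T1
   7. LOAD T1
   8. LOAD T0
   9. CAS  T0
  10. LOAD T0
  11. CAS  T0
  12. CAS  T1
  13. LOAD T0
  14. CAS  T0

Tracing schedule A:
   1) LOAD T0:  M=4  r_T0=4
   2) CAS  T0:  M=5  r_T0=4 ✓
   3) LOAD T0:  M=5  r_T0=5
   4) CAS  T0:  M=6  r_T0=5 ✓
   5) LOAD T1:  M=6  r_T1=6
   6) LOAD T0:  M=6  r_T0=6
   7) CAS  T1:  M=7  r_T1=6 ✓
   8) CAS  T0:  M=7  r_T0=6 ✗
   9) LOAD T0:  M=7  r_T0=7
  10) LOAD T1:  M=7  r_T1=7
  11) CAS  T1:  M=8  r_T1=7 ✓
  12) CAS  T0:  M=8  r_T0=7 ✗
  13) LOAD T0:  M=8  r_T0=8
  14) CAS  T0:  M=9  r_T0=8 ✓

A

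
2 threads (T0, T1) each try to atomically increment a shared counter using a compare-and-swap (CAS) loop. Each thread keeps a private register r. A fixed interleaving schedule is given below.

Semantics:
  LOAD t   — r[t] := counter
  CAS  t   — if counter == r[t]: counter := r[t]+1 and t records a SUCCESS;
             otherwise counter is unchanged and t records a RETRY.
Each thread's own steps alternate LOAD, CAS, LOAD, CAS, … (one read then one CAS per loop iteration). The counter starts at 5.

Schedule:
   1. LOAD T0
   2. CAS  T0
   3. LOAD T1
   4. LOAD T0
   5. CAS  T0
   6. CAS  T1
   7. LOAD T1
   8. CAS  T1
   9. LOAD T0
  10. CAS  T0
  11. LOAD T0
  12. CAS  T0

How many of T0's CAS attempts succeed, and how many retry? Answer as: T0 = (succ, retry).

T0 = (4, 0)

step 1: T0 LOAD ⇒ load; ctr=5 reg=5
step 2: T0 CAS ⇒ ok; ctr=6 reg=5
step 3: T1 LOAD ⇒ load; ctr=6 reg=6
step 4: T0 LOAD ⇒ load; ctr=6 reg=6
step 5: T0 CAS ⇒ ok; ctr=7 reg=6
step 6: T1 CAS ⇒ retry; ctr=7 reg=6
step 7: T1 LOAD ⇒ load; ctr=7 reg=7
step 8: T1 CAS ⇒ ok; ctr=8 reg=7
step 9: T0 LOAD ⇒ load; ctr=8 reg=8
step 10: T0 CAS ⇒ ok; ctr=9 reg=8
step 11: T0 LOAD ⇒ load; ctr=9 reg=9
step 12: T0 CAS ⇒ ok; ctr=10 reg=9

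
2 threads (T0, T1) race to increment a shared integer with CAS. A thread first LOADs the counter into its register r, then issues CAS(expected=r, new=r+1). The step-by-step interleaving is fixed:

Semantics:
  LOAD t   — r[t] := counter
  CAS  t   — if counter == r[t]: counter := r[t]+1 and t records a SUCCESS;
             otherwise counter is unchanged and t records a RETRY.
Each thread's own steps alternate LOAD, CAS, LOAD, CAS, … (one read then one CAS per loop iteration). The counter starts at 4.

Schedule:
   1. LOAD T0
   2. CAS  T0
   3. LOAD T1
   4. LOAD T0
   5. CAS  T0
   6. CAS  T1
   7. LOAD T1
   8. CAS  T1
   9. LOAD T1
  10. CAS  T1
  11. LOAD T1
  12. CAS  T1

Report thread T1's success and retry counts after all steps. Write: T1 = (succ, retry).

T1 = (3, 1)

1. LOAD T0 → mem=4 r[T0]=4 [LOAD]
2. CAS T0 → mem=5 r[T0]=4 [OK]
3. LOAD T1 → mem=5 r[T1]=5 [LOAD]
4. LOAD T0 → mem=5 r[T0]=5 [LOAD]
5. CAS T0 → mem=6 r[T0]=5 [OK]
6. CAS T1 → mem=6 r[T1]=5 [RETRY]
7. LOAD T1 → mem=6 r[T1]=6 [LOAD]
8. CAS T1 → mem=7 r[T1]=6 [OK]
9. LOAD T1 → mem=7 r[T1]=7 [LOAD]
10. CAS T1 → mem=8 r[T1]=7 [OK]
11. LOAD T1 → mem=8 r[T1]=8 [LOAD]
12. CAS T1 → mem=9 r[T1]=8 [OK]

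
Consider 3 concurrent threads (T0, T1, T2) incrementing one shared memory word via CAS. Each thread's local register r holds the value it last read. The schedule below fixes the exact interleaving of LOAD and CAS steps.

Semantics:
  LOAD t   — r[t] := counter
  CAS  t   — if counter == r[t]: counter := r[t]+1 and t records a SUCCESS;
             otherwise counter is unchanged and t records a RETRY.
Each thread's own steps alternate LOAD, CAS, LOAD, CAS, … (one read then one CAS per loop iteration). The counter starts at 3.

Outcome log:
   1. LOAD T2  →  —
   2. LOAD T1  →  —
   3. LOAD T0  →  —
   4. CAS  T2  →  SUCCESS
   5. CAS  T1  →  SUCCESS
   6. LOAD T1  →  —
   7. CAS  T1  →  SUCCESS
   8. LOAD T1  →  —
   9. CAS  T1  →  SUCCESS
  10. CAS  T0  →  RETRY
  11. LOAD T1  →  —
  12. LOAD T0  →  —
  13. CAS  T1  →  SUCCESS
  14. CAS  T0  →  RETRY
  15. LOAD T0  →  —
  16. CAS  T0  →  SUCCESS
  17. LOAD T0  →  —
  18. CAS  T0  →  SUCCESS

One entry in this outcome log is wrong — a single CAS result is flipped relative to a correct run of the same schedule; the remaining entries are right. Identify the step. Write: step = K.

step = 5

Re-executing:
step 1: T2 LOAD ⇒ load; ctr=3 reg=3
step 2: T1 LOAD ⇒ load; ctr=3 reg=3
step 3: T0 LOAD ⇒ load; ctr=3 reg=3
step 4: T2 CAS ⇒ ok; ctr=4 reg=3
step 5: T1 CAS ⇒ retry; ctr=4 reg=3
step 6: T1 LOAD ⇒ load; ctr=4 reg=4
step 7: T1 CAS ⇒ ok; ctr=5 reg=4
step 8: T1 LOAD ⇒ load; ctr=5 reg=5
step 9: T1 CAS ⇒ ok; ctr=6 reg=5
step 10: T0 CAS ⇒ retry; ctr=6 reg=3
step 11: T1 LOAD ⇒ load; ctr=6 reg=6
step 12: T0 LOAD ⇒ load; ctr=6 reg=6
step 13: T1 CAS ⇒ ok; ctr=7 reg=6
step 14: T0 CAS ⇒ retry; ctr=7 reg=6
step 15: T0 LOAD ⇒ load; ctr=7 reg=7
step 16: T0 CAS ⇒ ok; ctr=8 reg=7
step 17: T0 LOAD ⇒ load; ctr=8 reg=8
step 18: T0 CAS ⇒ ok; ctr=9 reg=8
Flip is step 5.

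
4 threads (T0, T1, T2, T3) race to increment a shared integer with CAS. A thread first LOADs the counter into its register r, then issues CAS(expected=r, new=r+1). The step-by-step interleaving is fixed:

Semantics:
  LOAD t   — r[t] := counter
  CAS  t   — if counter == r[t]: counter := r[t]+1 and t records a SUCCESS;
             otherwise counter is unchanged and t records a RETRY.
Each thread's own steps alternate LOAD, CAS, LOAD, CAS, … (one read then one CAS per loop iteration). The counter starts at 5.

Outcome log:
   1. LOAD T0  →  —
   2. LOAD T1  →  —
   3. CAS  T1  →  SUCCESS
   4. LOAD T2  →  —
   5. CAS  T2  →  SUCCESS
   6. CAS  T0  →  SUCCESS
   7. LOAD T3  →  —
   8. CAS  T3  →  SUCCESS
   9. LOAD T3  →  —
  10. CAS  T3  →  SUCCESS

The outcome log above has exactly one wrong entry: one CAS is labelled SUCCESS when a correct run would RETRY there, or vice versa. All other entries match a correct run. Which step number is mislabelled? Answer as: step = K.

Correct run:
T0 LOAD — after: cnt=5, r=5 — load
T1 LOAD — after: cnt=5, r=5 — load
T1 CAS — after: cnt=6, r=5 — ok
T2 LOAD — after: cnt=6, r=6 — load
T2 CAS — after: cnt=7, r=6 — ok
T0 CAS — after: cnt=7, r=5 — retry
T3 LOAD — after: cnt=7, r=7 — load
T3 CAS — after: cnt=8, r=7 — ok
T3 LOAD — after: cnt=8, r=8 — load
T3 CAS — after: cnt=9, r=8 — ok
Mismatch at 6.

step = 6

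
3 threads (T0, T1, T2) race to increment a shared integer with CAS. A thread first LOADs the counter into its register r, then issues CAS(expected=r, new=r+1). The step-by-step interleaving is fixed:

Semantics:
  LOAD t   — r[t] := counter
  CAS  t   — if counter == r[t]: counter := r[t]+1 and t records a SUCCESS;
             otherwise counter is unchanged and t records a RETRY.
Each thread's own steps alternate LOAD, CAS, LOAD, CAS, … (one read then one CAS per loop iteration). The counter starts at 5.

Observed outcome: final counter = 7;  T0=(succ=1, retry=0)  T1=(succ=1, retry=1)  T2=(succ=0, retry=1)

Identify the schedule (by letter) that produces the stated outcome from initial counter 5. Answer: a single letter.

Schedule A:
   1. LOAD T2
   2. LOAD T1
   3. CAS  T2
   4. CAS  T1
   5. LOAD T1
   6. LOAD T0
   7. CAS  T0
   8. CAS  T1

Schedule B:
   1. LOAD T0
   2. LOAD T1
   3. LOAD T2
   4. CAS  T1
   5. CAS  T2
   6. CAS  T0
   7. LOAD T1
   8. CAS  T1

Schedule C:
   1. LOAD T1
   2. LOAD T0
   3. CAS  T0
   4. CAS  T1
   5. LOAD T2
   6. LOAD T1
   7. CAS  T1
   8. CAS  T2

C

Simulating candidate C:
#1 T1 reads 5
#2 T0 reads 5
#3 T0 CAS(5→6) writes; counter now 6
#4 T1 CAS(5→6) fails; counter now 6
#5 T2 reads 6
#6 T1 reads 6
#7 T1 CAS(6→7) writes; counter now 7
#8 T2 CAS(6→7) fails; counter now 7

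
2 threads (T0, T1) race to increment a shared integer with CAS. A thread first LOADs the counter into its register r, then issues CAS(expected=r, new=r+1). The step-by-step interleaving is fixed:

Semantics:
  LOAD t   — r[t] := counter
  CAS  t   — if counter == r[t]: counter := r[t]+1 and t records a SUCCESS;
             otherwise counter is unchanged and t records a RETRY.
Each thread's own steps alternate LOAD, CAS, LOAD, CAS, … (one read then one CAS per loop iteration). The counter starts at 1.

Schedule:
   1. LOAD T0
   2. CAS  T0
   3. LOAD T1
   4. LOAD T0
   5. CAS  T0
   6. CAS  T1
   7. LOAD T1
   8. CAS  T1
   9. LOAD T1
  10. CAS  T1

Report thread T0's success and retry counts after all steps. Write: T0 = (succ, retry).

1. LOAD T0 → mem=1 r[T0]=1 [LOAD]
2. CAS T0 → mem=2 r[T0]=1 [OK]
3. LOAD T1 → mem=2 r[T1]=2 [LOAD]
4. LOAD T0 → mem=2 r[T0]=2 [LOAD]
5. CAS T0 → mem=3 r[T0]=2 [OK]
6. CAS T1 → mem=3 r[T1]=2 [RETRY]
7. LOAD T1 → mem=3 r[T1]=3 [LOAD]
8. CAS T1 → mem=4 r[T1]=3 [OK]
9. LOAD T1 → mem=4 r[T1]=4 [LOAD]
10. CAS T1 → mem=5 r[T1]=4 [OK]

T0 = (2, 0)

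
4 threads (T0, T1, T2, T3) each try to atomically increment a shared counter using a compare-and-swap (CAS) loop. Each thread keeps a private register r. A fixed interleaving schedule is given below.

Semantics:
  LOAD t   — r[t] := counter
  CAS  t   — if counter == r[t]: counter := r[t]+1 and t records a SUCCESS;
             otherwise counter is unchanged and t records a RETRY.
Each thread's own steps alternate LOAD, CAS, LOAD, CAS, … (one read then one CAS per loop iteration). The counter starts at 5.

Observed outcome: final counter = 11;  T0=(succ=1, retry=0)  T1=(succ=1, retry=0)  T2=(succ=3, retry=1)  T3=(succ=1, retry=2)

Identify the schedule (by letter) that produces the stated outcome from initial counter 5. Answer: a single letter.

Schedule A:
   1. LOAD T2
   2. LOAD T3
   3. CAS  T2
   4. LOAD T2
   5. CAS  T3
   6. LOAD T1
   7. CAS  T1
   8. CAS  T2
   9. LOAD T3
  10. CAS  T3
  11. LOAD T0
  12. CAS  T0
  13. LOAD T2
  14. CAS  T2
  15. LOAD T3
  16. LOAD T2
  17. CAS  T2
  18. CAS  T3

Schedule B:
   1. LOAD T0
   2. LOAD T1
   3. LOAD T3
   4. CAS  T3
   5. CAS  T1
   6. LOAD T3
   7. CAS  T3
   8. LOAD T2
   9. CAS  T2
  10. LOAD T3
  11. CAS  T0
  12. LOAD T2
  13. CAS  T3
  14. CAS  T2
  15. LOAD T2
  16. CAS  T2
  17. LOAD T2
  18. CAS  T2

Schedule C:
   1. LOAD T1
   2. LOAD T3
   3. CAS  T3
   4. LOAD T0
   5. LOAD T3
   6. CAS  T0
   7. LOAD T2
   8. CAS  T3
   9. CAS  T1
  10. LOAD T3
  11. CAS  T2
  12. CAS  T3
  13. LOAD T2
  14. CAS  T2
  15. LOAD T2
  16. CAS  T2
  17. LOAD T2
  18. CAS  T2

Run A:
step 1: T2 LOAD ⇒ load; ctr=5 reg=5
step 2: T3 LOAD ⇒ load; ctr=5 reg=5
step 3: T2 CAS ⇒ ok; ctr=6 reg=5
step 4: T2 LOAD ⇒ load; ctr=6 reg=6
step 5: T3 CAS ⇒ retry; ctr=6 reg=5
step 6: T1 LOAD ⇒ load; ctr=6 reg=6
step 7: T1 CAS ⇒ ok; ctr=7 reg=6
step 8: T2 CAS ⇒ retry; ctr=7 reg=6
step 9: T3 LOAD ⇒ load; ctr=7 reg=7
step 10: T3 CAS ⇒ ok; ctr=8 reg=7
step 11: T0 LOAD ⇒ load; ctr=8 reg=8
step 12: T0 CAS ⇒ ok; ctr=9 reg=8
step 13: T2 LOAD ⇒ load; ctr=9 reg=9
step 14: T2 CAS ⇒ ok; ctr=10 reg=9
step 15: T3 LOAD ⇒ load; ctr=10 reg=10
step 16: T2 LOAD ⇒ load; ctr=10 reg=10
step 17: T2 CAS ⇒ ok; ctr=11 reg=10
step 18: T3 CAS ⇒ retry; ctr=11 reg=10

A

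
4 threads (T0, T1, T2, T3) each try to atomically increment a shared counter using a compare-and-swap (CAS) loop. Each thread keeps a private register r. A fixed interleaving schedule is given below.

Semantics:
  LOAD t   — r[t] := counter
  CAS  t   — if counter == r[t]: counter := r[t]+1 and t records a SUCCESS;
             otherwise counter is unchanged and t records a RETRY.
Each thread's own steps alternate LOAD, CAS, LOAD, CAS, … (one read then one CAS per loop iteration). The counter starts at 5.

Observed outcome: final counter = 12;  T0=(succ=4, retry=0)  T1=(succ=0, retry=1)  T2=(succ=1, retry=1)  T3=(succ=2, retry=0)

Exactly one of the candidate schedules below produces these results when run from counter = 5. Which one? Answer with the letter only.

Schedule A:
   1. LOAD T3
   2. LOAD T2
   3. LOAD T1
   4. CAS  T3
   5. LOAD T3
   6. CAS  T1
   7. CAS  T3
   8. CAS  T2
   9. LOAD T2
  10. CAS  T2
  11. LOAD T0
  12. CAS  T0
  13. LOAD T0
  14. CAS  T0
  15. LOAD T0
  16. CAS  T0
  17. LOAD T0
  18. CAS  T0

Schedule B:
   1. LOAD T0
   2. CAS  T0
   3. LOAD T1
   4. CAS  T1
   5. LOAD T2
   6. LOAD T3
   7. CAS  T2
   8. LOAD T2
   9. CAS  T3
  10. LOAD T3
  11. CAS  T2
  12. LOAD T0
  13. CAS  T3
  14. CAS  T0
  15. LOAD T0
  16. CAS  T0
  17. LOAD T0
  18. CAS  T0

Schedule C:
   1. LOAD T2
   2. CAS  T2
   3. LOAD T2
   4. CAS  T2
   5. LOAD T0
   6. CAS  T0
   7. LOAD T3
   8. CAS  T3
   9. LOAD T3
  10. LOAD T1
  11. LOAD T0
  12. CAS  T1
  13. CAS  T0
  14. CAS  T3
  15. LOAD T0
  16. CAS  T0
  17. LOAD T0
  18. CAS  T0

Simulating candidate A:
T3 LOAD — after: cnt=5, r=5 — load
T2 LOAD — after: cnt=5, r=5 — load
T1 LOAD — after: cnt=5, r=5 — load
T3 CAS — after: cnt=6, r=5 — ok
T3 LOAD — after: cnt=6, r=6 — load
T1 CAS — after: cnt=6, r=5 — retry
T3 CAS — after: cnt=7, r=6 — ok
T2 CAS — after: cnt=7, r=5 — retry
T2 LOAD — after: cnt=7, r=7 — load
T2 CAS — after: cnt=8, r=7 — ok
T0 LOAD — after: cnt=8, r=8 — load
T0 CAS — after: cnt=9, r=8 — ok
T0 LOAD — after: cnt=9, r=9 — load
T0 CAS — after: cnt=10, r=9 — ok
T0 LOAD — after: cnt=10, r=10 — load
T0 CAS — after: cnt=11, r=10 — ok
T0 LOAD — after: cnt=11, r=11 — load
T0 CAS — after: cnt=12, r=11 — ok

A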